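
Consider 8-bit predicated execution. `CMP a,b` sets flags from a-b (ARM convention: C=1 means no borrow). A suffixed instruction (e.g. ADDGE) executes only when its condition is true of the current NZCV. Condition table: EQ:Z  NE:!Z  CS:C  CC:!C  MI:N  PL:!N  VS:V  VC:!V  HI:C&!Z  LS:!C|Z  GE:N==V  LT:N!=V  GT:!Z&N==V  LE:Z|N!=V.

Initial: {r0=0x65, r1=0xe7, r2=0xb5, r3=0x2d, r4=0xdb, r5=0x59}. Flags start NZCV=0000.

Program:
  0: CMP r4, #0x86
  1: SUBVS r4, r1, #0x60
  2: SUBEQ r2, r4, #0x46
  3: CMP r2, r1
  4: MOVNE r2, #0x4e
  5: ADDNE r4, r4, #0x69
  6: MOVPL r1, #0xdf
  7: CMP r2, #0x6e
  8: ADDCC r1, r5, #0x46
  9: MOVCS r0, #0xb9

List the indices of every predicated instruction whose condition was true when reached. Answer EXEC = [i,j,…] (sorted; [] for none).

0: ✓ CMP  NZCV=0010
1: · SUBVS
2: · SUBEQ
3: ✓ CMP  NZCV=1000
4: ✓ MOVNE  r2←0x4e
5: ✓ ADDNE  r4←0x44
6: · MOVPL
7: ✓ CMP  NZCV=1000
8: ✓ ADDCC  r1←0x9f
9: · MOVCS

EXEC = [4,5,8]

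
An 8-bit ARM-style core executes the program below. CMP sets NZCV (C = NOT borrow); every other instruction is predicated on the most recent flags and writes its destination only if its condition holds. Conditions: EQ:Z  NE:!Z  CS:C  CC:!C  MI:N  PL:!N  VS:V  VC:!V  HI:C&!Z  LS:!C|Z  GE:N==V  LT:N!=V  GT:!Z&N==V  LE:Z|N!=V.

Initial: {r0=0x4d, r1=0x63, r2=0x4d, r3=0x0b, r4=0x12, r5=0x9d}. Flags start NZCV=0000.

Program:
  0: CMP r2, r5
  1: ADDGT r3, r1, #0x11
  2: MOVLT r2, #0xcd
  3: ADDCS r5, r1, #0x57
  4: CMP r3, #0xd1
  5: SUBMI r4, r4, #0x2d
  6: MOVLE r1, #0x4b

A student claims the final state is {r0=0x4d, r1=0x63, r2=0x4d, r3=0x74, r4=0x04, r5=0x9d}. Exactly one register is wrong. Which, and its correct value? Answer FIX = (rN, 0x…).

FIX = (r4, 0xe5)

[0] flags=1001 → (cmp)
[1] flags=1001 GT?T → r3=0x74
[2] flags=1001 LT?F → skip
[3] flags=1001 CS?F → skip
[4] flags=1001 → (cmp)
[5] flags=1001 MI?T → r4=0xe5
[6] flags=1001 LE?F → skip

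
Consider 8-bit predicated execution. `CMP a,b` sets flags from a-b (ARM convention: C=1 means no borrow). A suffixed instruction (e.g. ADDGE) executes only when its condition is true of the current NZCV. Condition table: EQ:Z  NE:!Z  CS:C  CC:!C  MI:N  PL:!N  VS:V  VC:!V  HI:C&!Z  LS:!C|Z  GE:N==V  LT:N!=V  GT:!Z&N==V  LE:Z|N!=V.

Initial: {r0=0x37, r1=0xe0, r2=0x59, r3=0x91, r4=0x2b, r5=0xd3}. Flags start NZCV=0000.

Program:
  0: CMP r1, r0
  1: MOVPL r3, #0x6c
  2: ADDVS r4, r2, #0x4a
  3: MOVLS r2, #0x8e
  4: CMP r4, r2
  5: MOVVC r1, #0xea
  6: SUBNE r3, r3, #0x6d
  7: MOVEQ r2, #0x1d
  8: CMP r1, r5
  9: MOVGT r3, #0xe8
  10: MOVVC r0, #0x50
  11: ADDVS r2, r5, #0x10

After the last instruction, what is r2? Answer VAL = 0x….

VAL = 0x59

[0] flags=1010 → (cmp)
[1] flags=1010 PL?F → skip
[2] flags=1010 VS?F → skip
[3] flags=1010 LS?F → skip
[4] flags=1000 → (cmp)
[5] flags=1000 VC?T → r1=0xea
[6] flags=1000 NE?T → r3=0x24
[7] flags=1000 EQ?F → skip
[8] flags=0010 → (cmp)
[9] flags=0010 GT?T → r3=0xe8
[10] flags=0010 VC?T → r0=0x50
[11] flags=0010 VS?F → skip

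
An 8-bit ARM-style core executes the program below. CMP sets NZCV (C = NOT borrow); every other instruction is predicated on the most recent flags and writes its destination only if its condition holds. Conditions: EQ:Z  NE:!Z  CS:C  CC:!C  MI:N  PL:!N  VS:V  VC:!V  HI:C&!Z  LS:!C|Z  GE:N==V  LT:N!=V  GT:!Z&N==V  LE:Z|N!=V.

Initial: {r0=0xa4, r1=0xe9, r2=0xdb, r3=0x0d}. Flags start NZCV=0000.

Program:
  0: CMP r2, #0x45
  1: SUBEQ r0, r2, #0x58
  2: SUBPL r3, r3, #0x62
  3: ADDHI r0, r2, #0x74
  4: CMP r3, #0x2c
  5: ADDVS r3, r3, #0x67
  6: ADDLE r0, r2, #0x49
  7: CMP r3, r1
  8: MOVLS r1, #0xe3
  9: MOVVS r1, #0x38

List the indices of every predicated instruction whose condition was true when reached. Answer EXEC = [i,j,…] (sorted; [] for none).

EXEC = [3,6,8]

0: ✓ CMP  NZCV=1010
1: · SUBEQ
2: · SUBPL
3: ✓ ADDHI  r0←0x4f
4: ✓ CMP  NZCV=1000
5: · ADDVS
6: ✓ ADDLE  r0←0x24
7: ✓ CMP  NZCV=0000
8: ✓ MOVLS  r1←0xe3
9: · MOVVS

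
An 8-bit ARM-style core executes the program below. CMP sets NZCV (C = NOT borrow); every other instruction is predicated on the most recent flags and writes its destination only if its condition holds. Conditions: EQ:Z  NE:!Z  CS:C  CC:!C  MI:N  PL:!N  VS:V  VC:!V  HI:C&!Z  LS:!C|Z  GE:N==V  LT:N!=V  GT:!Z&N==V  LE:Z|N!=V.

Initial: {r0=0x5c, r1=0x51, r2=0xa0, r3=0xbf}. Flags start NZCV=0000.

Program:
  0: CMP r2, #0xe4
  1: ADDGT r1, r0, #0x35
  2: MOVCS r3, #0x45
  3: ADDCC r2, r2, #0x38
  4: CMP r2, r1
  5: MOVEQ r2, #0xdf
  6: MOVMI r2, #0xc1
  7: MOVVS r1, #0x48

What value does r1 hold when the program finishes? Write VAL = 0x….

VAL = 0x51

0: ✓ CMP  NZCV=1000
1: · ADDGT
2: · MOVCS
3: ✓ ADDCC  r2←0xd8
4: ✓ CMP  NZCV=1010
5: · MOVEQ
6: ✓ MOVMI  r2←0xc1
7: · MOVVS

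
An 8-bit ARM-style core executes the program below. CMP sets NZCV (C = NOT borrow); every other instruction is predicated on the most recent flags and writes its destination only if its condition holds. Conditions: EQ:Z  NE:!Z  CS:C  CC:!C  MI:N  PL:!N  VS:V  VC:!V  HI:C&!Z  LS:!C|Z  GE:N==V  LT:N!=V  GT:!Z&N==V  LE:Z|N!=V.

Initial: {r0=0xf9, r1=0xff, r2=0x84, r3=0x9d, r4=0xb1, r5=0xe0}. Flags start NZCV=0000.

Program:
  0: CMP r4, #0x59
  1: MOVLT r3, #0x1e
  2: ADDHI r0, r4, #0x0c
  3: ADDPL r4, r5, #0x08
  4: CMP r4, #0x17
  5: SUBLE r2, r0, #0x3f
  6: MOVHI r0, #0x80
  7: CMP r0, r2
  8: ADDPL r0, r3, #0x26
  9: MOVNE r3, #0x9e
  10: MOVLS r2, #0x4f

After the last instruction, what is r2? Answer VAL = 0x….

0: ✓ CMP  NZCV=0011
1: ✓ MOVLT  r3←0x1e
2: ✓ ADDHI  r0←0xbd
3: ✓ ADDPL  r4←0xe8
4: ✓ CMP  NZCV=1010
5: ✓ SUBLE  r2←0x7e
6: ✓ MOVHI  r0←0x80
7: ✓ CMP  NZCV=0011
8: ✓ ADDPL  r0←0x44
9: ✓ MOVNE  r3←0x9e
10: · MOVLS

VAL = 0x7e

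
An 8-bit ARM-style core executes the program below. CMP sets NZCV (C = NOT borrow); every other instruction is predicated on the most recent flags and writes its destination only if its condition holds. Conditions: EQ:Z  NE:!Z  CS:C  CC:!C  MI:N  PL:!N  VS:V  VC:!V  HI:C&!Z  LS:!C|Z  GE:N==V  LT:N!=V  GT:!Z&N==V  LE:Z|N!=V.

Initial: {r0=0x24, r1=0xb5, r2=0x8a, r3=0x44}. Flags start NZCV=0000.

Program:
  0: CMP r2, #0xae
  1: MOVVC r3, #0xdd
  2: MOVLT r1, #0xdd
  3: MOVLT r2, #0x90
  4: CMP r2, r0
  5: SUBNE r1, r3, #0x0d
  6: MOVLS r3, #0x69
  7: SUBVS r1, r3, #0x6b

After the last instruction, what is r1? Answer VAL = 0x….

VAL = 0x72

[0] flags=1000 → (cmp)
[1] flags=1000 VC?T → r3=0xdd
[2] flags=1000 LT?T → r1=0xdd
[3] flags=1000 LT?T → r2=0x90
[4] flags=0011 → (cmp)
[5] flags=0011 NE?T → r1=0xd0
[6] flags=0011 LS?F → skip
[7] flags=0011 VS?T → r1=0x72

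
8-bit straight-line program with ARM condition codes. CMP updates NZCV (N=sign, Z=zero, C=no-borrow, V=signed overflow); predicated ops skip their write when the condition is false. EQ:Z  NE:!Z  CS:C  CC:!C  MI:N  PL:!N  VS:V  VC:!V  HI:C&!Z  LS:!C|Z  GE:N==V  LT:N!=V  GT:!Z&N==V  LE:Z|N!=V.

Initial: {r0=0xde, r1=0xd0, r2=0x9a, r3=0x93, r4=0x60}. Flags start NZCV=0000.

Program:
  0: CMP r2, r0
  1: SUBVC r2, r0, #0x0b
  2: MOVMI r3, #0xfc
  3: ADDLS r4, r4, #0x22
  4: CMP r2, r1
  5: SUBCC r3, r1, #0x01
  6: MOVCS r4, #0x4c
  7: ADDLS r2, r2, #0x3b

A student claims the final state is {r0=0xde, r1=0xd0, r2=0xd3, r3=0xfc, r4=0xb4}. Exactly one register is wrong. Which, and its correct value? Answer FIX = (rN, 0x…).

[0] flags=1000 → (cmp)
[1] flags=1000 VC?T → r2=0xd3
[2] flags=1000 MI?T → r3=0xfc
[3] flags=1000 LS?T → r4=0x82
[4] flags=0010 → (cmp)
[5] flags=0010 CC?F → skip
[6] flags=0010 CS?T → r4=0x4c
[7] flags=0010 LS?F → skip

FIX = (r4, 0x4c)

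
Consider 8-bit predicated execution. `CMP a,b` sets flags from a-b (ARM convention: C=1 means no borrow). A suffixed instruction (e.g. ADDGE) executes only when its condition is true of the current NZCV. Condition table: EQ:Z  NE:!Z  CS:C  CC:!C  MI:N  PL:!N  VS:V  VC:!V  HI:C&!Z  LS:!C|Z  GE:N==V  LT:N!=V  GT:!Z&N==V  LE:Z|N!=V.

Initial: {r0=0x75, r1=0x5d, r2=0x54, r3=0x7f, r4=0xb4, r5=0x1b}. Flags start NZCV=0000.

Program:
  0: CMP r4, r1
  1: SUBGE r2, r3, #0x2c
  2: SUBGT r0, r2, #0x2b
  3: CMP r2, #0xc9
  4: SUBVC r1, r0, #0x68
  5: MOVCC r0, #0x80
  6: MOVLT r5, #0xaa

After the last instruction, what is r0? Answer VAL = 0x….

0: ✓ CMP  NZCV=0011
1: · SUBGE
2: · SUBGT
3: ✓ CMP  NZCV=1001
4: · SUBVC
5: ✓ MOVCC  r0←0x80
6: · MOVLT

VAL = 0x80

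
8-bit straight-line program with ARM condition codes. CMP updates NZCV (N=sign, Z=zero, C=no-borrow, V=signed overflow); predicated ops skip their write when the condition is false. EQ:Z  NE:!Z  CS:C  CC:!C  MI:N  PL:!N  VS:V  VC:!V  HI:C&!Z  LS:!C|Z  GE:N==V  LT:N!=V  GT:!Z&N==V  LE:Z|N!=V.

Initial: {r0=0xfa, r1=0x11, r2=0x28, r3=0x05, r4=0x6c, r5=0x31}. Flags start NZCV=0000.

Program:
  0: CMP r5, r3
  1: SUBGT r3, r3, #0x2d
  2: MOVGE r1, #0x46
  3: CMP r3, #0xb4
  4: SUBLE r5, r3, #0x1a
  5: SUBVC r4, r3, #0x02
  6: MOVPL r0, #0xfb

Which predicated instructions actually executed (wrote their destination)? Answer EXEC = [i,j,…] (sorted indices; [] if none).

EXEC = [1,2,5,6]

[0] flags=0010 → (cmp)
[1] flags=0010 GT?T → r3=0xd8
[2] flags=0010 GE?T → r1=0x46
[3] flags=0010 → (cmp)
[4] flags=0010 LE?F → skip
[5] flags=0010 VC?T → r4=0xd6
[6] flags=0010 PL?T → r0=0xfb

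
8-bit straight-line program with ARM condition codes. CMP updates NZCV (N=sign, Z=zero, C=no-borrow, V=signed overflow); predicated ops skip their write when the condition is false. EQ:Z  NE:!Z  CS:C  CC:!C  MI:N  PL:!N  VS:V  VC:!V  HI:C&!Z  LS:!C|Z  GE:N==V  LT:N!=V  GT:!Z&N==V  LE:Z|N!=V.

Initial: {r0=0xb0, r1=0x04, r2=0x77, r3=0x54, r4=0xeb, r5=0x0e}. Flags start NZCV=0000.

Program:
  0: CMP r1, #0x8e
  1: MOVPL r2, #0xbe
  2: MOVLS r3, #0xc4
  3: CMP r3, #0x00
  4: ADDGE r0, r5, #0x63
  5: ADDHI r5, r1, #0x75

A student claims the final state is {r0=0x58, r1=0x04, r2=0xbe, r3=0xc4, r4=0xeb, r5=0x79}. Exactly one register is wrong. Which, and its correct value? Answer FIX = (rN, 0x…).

FIX = (r0, 0xb0)

[0] flags=0000 → (cmp)
[1] flags=0000 PL?T → r2=0xbe
[2] flags=0000 LS?T → r3=0xc4
[3] flags=1010 → (cmp)
[4] flags=1010 GE?F → skip
[5] flags=1010 HI?T → r5=0x79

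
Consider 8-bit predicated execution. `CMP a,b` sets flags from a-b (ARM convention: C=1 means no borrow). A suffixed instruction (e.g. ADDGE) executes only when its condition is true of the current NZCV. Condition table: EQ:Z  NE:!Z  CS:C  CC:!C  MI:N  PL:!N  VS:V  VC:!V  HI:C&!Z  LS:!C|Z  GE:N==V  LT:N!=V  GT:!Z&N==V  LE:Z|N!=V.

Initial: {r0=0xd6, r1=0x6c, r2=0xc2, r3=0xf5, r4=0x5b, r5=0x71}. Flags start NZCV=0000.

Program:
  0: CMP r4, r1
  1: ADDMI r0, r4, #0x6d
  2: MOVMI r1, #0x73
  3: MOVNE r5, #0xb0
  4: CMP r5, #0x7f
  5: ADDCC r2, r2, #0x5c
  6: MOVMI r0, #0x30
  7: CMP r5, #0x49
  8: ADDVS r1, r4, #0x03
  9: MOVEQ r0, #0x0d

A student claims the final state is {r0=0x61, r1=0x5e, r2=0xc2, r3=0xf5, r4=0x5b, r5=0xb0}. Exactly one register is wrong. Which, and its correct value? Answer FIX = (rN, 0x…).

0: ✓ CMP  NZCV=1000
1: ✓ ADDMI  r0←0xc8
2: ✓ MOVMI  r1←0x73
3: ✓ MOVNE  r5←0xb0
4: ✓ CMP  NZCV=0011
5: · ADDCC
6: · MOVMI
7: ✓ CMP  NZCV=0011
8: ✓ ADDVS  r1←0x5e
9: · MOVEQ

FIX = (r0, 0xc8)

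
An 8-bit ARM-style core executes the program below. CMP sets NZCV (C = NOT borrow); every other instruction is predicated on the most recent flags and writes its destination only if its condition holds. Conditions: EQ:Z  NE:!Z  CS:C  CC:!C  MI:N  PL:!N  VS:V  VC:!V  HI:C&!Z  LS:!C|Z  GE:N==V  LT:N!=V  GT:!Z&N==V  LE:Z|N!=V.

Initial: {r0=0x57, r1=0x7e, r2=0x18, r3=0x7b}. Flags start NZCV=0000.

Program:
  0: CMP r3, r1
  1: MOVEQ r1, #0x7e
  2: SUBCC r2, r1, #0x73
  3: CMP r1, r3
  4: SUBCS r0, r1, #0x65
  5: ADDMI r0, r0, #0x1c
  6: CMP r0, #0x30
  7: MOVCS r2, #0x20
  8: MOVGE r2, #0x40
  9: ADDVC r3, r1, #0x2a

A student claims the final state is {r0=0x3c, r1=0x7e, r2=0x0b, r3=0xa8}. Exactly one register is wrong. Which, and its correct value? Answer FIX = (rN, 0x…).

FIX = (r0, 0x19)

0: ✓ CMP  NZCV=1000
1: · MOVEQ
2: ✓ SUBCC  r2←0x0b
3: ✓ CMP  NZCV=0010
4: ✓ SUBCS  r0←0x19
5: · ADDMI
6: ✓ CMP  NZCV=1000
7: · MOVCS
8: · MOVGE
9: ✓ ADDVC  r3←0xa8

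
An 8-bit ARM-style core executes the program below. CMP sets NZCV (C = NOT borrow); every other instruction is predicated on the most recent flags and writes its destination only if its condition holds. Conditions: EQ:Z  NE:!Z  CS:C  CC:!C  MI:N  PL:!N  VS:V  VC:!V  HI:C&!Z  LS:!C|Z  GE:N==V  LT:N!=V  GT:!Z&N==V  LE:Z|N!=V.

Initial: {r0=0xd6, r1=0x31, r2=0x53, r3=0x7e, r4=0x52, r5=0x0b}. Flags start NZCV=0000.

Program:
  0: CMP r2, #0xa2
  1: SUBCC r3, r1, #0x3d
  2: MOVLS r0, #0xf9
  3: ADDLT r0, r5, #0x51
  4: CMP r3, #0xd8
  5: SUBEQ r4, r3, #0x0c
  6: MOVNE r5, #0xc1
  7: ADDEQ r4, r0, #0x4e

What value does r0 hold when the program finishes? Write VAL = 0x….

[0] flags=1001 → (cmp)
[1] flags=1001 CC?T → r3=0xf4
[2] flags=1001 LS?T → r0=0xf9
[3] flags=1001 LT?F → skip
[4] flags=0010 → (cmp)
[5] flags=0010 EQ?F → skip
[6] flags=0010 NE?T → r5=0xc1
[7] flags=0010 EQ?F → skip

VAL = 0xf9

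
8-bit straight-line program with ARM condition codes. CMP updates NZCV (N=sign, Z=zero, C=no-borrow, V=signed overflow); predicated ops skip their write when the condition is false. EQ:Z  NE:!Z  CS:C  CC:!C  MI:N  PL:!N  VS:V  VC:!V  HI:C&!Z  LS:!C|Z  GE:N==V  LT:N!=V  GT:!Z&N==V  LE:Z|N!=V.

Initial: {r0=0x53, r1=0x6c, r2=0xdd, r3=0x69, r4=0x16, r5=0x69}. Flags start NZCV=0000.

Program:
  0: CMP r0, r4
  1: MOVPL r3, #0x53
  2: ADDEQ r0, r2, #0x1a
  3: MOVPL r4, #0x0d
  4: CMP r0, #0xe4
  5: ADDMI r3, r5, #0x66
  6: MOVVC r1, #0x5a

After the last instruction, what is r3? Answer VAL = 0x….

0: ✓ CMP  NZCV=0010
1: ✓ MOVPL  r3←0x53
2: · ADDEQ
3: ✓ MOVPL  r4←0x0d
4: ✓ CMP  NZCV=0000
5: · ADDMI
6: ✓ MOVVC  r1←0x5a

VAL = 0x53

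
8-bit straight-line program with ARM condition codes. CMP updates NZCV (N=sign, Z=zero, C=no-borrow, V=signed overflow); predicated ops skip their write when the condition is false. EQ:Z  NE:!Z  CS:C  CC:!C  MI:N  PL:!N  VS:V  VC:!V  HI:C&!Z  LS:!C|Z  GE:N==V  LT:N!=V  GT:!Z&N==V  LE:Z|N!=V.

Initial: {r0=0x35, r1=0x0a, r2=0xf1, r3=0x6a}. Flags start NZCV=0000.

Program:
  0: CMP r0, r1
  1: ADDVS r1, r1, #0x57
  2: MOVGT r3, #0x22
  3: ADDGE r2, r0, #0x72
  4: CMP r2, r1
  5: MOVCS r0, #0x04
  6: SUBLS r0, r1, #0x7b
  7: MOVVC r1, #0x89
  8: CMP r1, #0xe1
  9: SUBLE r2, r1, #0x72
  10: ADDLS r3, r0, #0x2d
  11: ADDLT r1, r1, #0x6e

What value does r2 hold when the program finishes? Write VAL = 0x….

VAL = 0x17

0: ✓ CMP  NZCV=0010
1: · ADDVS
2: ✓ MOVGT  r3←0x22
3: ✓ ADDGE  r2←0xa7
4: ✓ CMP  NZCV=1010
5: ✓ MOVCS  r0←0x04
6: · SUBLS
7: ✓ MOVVC  r1←0x89
8: ✓ CMP  NZCV=1000
9: ✓ SUBLE  r2←0x17
10: ✓ ADDLS  r3←0x31
11: ✓ ADDLT  r1←0xf7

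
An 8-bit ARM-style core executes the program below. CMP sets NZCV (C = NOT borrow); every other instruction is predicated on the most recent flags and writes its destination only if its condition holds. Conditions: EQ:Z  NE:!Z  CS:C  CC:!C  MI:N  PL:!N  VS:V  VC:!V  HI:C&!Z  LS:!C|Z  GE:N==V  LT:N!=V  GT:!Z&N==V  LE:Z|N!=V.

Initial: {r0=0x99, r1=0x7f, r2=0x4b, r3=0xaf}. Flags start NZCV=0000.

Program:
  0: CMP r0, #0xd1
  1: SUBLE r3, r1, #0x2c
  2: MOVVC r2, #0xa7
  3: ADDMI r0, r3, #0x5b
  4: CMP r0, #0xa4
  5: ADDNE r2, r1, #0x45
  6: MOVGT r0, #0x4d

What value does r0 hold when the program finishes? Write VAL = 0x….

VAL = 0x4d

[0] flags=1000 → (cmp)
[1] flags=1000 LE?T → r3=0x53
[2] flags=1000 VC?T → r2=0xa7
[3] flags=1000 MI?T → r0=0xae
[4] flags=0010 → (cmp)
[5] flags=0010 NE?T → r2=0xc4
[6] flags=0010 GT?T → r0=0x4d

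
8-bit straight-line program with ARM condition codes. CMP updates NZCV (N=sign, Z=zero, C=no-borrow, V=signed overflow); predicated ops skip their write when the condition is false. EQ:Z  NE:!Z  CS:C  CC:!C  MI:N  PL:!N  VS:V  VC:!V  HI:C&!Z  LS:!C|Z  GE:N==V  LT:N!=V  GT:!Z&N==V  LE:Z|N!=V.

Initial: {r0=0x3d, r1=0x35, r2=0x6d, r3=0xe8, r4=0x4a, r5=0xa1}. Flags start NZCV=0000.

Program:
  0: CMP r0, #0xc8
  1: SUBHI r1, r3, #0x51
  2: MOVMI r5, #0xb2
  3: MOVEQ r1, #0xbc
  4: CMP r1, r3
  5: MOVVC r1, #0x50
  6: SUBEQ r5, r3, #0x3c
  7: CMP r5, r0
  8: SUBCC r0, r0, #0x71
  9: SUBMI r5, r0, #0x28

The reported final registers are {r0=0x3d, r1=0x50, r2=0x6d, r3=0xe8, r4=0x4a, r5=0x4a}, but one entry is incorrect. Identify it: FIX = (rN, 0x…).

FIX = (r5, 0xa1)

[0] flags=0000 → (cmp)
[1] flags=0000 HI?F → skip
[2] flags=0000 MI?F → skip
[3] flags=0000 EQ?F → skip
[4] flags=0000 → (cmp)
[5] flags=0000 VC?T → r1=0x50
[6] flags=0000 EQ?F → skip
[7] flags=0011 → (cmp)
[8] flags=0011 CC?F → skip
[9] flags=0011 MI?F → skip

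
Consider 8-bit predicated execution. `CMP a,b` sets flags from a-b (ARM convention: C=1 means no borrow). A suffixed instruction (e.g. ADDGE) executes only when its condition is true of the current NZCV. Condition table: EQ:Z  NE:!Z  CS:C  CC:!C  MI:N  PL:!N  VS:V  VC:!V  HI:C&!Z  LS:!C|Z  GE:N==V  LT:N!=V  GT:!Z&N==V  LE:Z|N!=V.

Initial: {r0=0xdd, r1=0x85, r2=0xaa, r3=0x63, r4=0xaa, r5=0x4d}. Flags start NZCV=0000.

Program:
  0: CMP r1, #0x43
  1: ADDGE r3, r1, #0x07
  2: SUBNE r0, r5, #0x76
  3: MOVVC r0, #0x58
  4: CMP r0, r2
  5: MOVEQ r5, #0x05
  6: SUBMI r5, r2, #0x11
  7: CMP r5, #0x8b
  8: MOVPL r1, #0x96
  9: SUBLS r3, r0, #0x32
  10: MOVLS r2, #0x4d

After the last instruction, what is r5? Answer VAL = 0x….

0: ✓ CMP  NZCV=0011
1: · ADDGE
2: ✓ SUBNE  r0←0xd7
3: · MOVVC
4: ✓ CMP  NZCV=0010
5: · MOVEQ
6: · SUBMI
7: ✓ CMP  NZCV=1001
8: · MOVPL
9: ✓ SUBLS  r3←0xa5
10: ✓ MOVLS  r2←0x4d

VAL = 0x4d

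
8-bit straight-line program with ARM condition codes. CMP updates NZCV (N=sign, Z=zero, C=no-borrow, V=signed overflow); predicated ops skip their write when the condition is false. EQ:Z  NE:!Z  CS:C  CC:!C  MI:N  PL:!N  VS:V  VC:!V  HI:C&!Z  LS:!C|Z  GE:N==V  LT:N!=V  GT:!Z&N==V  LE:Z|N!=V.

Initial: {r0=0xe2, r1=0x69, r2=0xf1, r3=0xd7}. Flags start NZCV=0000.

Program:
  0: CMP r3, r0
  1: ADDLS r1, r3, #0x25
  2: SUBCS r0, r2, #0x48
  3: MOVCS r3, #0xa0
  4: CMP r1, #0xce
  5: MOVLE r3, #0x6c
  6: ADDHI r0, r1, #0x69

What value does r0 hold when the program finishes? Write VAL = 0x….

VAL = 0x65

[0] flags=1000 → (cmp)
[1] flags=1000 LS?T → r1=0xfc
[2] flags=1000 CS?F → skip
[3] flags=1000 CS?F → skip
[4] flags=0010 → (cmp)
[5] flags=0010 LE?F → skip
[6] flags=0010 HI?T → r0=0x65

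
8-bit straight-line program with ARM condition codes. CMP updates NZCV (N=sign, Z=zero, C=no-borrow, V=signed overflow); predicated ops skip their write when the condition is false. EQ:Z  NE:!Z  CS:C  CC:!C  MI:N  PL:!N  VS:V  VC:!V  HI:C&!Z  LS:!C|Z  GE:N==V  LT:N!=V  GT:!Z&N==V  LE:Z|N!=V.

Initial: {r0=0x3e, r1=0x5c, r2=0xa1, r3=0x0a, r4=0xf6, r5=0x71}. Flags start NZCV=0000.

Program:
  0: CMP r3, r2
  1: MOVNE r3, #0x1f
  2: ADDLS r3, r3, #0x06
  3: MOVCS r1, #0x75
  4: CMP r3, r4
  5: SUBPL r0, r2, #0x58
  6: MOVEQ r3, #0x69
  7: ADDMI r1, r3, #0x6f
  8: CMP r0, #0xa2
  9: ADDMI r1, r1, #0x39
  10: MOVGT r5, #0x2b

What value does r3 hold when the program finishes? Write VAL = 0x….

0: ✓ CMP  NZCV=0000
1: ✓ MOVNE  r3←0x1f
2: ✓ ADDLS  r3←0x25
3: · MOVCS
4: ✓ CMP  NZCV=0000
5: ✓ SUBPL  r0←0x49
6: · MOVEQ
7: · ADDMI
8: ✓ CMP  NZCV=1001
9: ✓ ADDMI  r1←0x95
10: ✓ MOVGT  r5←0x2b

VAL = 0x25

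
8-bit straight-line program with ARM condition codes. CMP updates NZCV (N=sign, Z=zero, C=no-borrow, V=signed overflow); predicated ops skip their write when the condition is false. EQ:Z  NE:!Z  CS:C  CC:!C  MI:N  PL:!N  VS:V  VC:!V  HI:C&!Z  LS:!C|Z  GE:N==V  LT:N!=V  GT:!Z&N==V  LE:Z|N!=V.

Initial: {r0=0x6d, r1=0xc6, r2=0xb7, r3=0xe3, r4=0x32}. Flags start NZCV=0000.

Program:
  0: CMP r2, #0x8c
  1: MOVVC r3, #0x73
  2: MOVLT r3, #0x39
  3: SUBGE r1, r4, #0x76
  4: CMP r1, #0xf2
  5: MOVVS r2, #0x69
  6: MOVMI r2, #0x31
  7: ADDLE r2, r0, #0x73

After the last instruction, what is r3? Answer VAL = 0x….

[0] flags=0010 → (cmp)
[1] flags=0010 VC?T → r3=0x73
[2] flags=0010 LT?F → skip
[3] flags=0010 GE?T → r1=0xbc
[4] flags=1000 → (cmp)
[5] flags=1000 VS?F → skip
[6] flags=1000 MI?T → r2=0x31
[7] flags=1000 LE?T → r2=0xe0

VAL = 0x73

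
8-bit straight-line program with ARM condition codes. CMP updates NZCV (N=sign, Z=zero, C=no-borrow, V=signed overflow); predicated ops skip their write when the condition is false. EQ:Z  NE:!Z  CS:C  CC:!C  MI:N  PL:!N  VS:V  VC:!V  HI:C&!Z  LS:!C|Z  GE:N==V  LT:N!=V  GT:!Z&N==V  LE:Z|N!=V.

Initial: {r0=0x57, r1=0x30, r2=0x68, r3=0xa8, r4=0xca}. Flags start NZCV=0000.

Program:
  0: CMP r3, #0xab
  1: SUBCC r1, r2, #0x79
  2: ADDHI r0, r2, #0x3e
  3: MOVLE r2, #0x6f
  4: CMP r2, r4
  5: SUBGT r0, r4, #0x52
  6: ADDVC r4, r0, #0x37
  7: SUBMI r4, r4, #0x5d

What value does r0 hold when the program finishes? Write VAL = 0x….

0: ✓ CMP  NZCV=1000
1: ✓ SUBCC  r1←0xef
2: · ADDHI
3: ✓ MOVLE  r2←0x6f
4: ✓ CMP  NZCV=1001
5: ✓ SUBGT  r0←0x78
6: · ADDVC
7: ✓ SUBMI  r4←0x6d

VAL = 0x78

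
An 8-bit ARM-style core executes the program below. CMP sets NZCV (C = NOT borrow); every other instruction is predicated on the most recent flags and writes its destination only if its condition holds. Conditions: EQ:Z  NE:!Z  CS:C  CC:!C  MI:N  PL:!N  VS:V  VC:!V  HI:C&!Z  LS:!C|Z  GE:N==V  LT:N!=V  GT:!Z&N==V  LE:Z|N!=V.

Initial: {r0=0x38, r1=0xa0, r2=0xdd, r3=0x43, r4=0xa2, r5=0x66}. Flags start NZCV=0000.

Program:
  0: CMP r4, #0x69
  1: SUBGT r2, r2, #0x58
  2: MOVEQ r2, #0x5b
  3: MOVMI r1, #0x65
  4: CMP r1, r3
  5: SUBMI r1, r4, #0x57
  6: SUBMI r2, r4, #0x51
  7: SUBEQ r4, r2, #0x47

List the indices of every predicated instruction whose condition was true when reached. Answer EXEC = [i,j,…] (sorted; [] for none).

[0] flags=0011 → (cmp)
[1] flags=0011 GT?F → skip
[2] flags=0011 EQ?F → skip
[3] flags=0011 MI?F → skip
[4] flags=0011 → (cmp)
[5] flags=0011 MI?F → skip
[6] flags=0011 MI?F → skip
[7] flags=0011 EQ?F → skip

EXEC = []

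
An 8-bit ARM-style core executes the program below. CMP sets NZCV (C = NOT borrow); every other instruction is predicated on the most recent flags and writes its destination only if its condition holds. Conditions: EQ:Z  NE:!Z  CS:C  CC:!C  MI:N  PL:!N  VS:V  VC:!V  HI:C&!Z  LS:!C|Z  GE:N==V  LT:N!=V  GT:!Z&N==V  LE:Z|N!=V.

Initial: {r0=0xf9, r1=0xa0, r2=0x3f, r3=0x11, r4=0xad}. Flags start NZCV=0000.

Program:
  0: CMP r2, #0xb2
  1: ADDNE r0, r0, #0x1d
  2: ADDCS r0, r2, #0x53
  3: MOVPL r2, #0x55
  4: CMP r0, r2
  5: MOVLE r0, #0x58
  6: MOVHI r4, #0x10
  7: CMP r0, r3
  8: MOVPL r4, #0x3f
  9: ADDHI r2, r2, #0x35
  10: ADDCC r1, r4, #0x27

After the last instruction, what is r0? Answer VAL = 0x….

VAL = 0x58

0: ✓ CMP  NZCV=1001
1: ✓ ADDNE  r0←0x16
2: · ADDCS
3: · MOVPL
4: ✓ CMP  NZCV=1000
5: ✓ MOVLE  r0←0x58
6: · MOVHI
7: ✓ CMP  NZCV=0010
8: ✓ MOVPL  r4←0x3f
9: ✓ ADDHI  r2←0x74
10: · ADDCC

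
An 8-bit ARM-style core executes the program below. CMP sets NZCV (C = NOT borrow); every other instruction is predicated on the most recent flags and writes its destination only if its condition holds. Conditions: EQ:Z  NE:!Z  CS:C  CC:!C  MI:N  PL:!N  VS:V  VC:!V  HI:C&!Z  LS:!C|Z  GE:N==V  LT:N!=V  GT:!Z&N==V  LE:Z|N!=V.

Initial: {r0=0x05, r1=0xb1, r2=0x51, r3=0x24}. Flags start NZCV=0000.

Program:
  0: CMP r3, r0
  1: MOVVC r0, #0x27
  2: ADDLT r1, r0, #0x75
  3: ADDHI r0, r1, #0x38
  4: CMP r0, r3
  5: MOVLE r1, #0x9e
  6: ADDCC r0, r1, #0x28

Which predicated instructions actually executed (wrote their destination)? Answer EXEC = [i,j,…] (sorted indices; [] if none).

EXEC = [1,3,5]

[0] flags=0010 → (cmp)
[1] flags=0010 VC?T → r0=0x27
[2] flags=0010 LT?F → skip
[3] flags=0010 HI?T → r0=0xe9
[4] flags=1010 → (cmp)
[5] flags=1010 LE?T → r1=0x9e
[6] flags=1010 CC?F → skip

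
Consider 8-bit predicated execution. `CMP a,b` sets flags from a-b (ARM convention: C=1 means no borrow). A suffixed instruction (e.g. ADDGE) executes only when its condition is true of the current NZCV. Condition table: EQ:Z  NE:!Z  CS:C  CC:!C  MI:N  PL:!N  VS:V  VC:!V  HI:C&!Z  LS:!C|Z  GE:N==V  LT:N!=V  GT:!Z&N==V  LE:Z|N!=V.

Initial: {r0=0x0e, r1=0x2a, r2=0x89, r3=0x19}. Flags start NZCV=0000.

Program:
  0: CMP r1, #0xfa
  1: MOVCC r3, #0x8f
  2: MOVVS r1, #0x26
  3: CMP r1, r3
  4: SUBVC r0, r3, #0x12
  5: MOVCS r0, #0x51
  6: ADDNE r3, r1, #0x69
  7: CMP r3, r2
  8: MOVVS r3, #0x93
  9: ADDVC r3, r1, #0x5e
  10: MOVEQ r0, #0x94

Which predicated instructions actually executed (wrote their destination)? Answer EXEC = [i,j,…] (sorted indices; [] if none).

0: ✓ CMP  NZCV=0000
1: ✓ MOVCC  r3←0x8f
2: · MOVVS
3: ✓ CMP  NZCV=1001
4: · SUBVC
5: · MOVCS
6: ✓ ADDNE  r3←0x93
7: ✓ CMP  NZCV=0010
8: · MOVVS
9: ✓ ADDVC  r3←0x88
10: · MOVEQ

EXEC = [1,6,9]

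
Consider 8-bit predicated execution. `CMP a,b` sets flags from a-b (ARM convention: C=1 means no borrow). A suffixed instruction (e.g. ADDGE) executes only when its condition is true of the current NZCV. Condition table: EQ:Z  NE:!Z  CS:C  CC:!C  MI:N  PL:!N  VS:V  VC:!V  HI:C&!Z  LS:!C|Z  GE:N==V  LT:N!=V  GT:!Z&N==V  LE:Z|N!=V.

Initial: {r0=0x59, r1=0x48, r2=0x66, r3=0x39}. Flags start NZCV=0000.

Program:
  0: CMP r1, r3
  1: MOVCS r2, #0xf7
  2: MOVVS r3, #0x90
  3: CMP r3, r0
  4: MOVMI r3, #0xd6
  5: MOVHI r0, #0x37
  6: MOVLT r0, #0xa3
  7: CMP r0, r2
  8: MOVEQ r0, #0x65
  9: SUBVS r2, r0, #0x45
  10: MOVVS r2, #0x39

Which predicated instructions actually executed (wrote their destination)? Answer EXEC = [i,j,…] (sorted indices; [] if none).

EXEC = [1,4,6]

[0] flags=0010 → (cmp)
[1] flags=0010 CS?T → r2=0xf7
[2] flags=0010 VS?F → skip
[3] flags=1000 → (cmp)
[4] flags=1000 MI?T → r3=0xd6
[5] flags=1000 HI?F → skip
[6] flags=1000 LT?T → r0=0xa3
[7] flags=1000 → (cmp)
[8] flags=1000 EQ?F → skip
[9] flags=1000 VS?F → skip
[10] flags=1000 VS?F → skip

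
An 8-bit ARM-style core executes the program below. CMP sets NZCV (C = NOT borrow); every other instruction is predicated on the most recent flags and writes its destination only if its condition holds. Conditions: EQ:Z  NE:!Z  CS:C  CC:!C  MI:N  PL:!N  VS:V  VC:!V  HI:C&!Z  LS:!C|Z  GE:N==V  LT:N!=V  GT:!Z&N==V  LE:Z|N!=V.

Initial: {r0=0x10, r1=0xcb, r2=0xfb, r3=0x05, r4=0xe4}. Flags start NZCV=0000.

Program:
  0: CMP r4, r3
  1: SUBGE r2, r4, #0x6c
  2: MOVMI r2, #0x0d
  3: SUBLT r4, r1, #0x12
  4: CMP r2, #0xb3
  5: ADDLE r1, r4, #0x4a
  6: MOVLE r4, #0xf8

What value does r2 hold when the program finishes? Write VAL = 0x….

VAL = 0x0d

[0] flags=1010 → (cmp)
[1] flags=1010 GE?F → skip
[2] flags=1010 MI?T → r2=0x0d
[3] flags=1010 LT?T → r4=0xb9
[4] flags=0000 → (cmp)
[5] flags=0000 LE?F → skip
[6] flags=0000 LE?F → skip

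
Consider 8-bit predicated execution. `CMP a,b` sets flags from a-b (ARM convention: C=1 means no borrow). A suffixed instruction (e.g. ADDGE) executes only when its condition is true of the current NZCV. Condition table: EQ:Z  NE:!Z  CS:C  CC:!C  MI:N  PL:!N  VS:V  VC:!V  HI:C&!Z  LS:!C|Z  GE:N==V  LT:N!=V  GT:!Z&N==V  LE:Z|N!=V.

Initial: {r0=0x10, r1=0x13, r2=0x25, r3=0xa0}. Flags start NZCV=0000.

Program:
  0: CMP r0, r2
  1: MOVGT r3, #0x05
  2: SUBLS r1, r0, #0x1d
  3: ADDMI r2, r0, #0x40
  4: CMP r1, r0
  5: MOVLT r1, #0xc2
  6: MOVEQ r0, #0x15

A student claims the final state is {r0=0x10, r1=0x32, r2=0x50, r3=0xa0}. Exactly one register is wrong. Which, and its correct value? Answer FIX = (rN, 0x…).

[0] flags=1000 → (cmp)
[1] flags=1000 GT?F → skip
[2] flags=1000 LS?T → r1=0xf3
[3] flags=1000 MI?T → r2=0x50
[4] flags=1010 → (cmp)
[5] flags=1010 LT?T → r1=0xc2
[6] flags=1010 EQ?F → skip

FIX = (r1, 0xc2)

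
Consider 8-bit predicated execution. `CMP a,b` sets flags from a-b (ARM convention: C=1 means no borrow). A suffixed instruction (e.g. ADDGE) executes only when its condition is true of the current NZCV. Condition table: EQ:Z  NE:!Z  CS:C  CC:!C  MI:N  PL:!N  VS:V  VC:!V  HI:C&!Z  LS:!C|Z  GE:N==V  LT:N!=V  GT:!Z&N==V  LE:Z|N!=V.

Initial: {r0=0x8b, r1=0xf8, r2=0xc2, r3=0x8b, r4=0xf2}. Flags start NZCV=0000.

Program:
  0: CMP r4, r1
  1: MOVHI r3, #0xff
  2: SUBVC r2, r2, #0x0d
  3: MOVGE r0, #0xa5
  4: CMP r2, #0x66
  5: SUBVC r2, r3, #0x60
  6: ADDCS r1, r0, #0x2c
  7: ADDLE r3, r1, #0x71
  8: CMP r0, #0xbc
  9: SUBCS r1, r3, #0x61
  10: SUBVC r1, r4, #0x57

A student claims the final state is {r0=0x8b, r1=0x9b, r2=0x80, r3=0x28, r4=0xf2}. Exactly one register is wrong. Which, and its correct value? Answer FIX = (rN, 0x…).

FIX = (r2, 0xb5)

0: ✓ CMP  NZCV=1000
1: · MOVHI
2: ✓ SUBVC  r2←0xb5
3: · MOVGE
4: ✓ CMP  NZCV=0011
5: · SUBVC
6: ✓ ADDCS  r1←0xb7
7: ✓ ADDLE  r3←0x28
8: ✓ CMP  NZCV=1000
9: · SUBCS
10: ✓ SUBVC  r1←0x9b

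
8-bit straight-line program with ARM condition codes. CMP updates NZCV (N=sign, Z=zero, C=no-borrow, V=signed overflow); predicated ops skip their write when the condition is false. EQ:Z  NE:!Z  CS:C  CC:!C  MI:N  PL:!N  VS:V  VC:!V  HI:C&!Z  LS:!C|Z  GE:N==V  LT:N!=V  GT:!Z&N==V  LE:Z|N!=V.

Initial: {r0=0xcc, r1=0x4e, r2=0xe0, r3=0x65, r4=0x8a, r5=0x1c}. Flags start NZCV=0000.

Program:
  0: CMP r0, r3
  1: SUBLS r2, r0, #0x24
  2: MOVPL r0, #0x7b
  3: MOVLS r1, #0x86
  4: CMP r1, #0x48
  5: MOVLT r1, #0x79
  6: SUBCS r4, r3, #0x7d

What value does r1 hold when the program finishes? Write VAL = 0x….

0: ✓ CMP  NZCV=0011
1: · SUBLS
2: ✓ MOVPL  r0←0x7b
3: · MOVLS
4: ✓ CMP  NZCV=0010
5: · MOVLT
6: ✓ SUBCS  r4←0xe8

VAL = 0x4e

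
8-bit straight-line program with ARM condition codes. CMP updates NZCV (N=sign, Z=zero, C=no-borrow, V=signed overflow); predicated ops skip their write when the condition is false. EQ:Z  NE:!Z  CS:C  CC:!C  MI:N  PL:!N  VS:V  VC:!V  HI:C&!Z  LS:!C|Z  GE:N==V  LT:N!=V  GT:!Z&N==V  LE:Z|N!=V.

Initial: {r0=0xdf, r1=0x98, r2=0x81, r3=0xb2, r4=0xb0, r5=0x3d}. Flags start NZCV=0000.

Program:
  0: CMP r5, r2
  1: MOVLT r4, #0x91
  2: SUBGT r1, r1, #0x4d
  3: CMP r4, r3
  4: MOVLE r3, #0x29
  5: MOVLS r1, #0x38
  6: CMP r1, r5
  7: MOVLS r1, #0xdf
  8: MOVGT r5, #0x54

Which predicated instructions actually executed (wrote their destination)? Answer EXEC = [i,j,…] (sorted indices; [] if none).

[0] flags=1001 → (cmp)
[1] flags=1001 LT?F → skip
[2] flags=1001 GT?T → r1=0x4b
[3] flags=1000 → (cmp)
[4] flags=1000 LE?T → r3=0x29
[5] flags=1000 LS?T → r1=0x38
[6] flags=1000 → (cmp)
[7] flags=1000 LS?T → r1=0xdf
[8] flags=1000 GT?F → skip

EXEC = [2,4,5,7]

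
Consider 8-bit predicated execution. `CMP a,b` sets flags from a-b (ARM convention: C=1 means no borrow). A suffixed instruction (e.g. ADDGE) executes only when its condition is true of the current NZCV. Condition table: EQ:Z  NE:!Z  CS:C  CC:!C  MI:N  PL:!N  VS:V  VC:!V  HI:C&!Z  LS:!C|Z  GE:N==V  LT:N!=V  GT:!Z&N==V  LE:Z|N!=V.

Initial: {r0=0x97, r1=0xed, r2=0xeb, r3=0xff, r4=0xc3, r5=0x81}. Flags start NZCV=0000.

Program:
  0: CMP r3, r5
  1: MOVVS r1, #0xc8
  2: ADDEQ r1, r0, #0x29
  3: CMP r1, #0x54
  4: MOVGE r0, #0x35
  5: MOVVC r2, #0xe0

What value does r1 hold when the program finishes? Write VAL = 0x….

[0] flags=0010 → (cmp)
[1] flags=0010 VS?F → skip
[2] flags=0010 EQ?F → skip
[3] flags=1010 → (cmp)
[4] flags=1010 GE?F → skip
[5] flags=1010 VC?T → r2=0xe0

VAL = 0xed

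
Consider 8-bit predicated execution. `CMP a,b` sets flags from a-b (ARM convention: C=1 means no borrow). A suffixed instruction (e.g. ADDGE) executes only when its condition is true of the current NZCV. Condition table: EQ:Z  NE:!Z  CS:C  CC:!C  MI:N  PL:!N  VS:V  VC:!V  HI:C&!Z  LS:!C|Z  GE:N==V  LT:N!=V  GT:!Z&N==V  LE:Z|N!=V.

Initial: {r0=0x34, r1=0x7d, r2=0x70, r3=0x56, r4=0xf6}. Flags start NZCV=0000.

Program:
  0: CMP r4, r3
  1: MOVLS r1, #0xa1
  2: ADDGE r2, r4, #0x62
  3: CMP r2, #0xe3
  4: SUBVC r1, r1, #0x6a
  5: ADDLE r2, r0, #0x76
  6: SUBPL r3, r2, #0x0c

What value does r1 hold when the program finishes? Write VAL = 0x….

VAL = 0x7d

0: ✓ CMP  NZCV=1010
1: · MOVLS
2: · ADDGE
3: ✓ CMP  NZCV=1001
4: · SUBVC
5: · ADDLE
6: · SUBPL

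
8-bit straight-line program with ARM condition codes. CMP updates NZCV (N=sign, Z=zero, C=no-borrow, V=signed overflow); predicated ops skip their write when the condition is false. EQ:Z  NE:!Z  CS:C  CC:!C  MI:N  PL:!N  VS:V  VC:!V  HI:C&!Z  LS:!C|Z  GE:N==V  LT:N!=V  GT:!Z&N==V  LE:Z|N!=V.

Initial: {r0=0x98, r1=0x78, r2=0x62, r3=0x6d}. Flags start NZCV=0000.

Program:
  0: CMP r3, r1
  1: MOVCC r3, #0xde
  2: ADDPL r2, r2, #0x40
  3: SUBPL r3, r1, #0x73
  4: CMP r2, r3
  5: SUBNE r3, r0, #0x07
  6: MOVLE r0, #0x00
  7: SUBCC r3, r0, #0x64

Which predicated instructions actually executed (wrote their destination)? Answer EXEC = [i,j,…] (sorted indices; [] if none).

EXEC = [1,5,7]

[0] flags=1000 → (cmp)
[1] flags=1000 CC?T → r3=0xde
[2] flags=1000 PL?F → skip
[3] flags=1000 PL?F → skip
[4] flags=1001 → (cmp)
[5] flags=1001 NE?T → r3=0x91
[6] flags=1001 LE?F → skip
[7] flags=1001 CC?T → r3=0x34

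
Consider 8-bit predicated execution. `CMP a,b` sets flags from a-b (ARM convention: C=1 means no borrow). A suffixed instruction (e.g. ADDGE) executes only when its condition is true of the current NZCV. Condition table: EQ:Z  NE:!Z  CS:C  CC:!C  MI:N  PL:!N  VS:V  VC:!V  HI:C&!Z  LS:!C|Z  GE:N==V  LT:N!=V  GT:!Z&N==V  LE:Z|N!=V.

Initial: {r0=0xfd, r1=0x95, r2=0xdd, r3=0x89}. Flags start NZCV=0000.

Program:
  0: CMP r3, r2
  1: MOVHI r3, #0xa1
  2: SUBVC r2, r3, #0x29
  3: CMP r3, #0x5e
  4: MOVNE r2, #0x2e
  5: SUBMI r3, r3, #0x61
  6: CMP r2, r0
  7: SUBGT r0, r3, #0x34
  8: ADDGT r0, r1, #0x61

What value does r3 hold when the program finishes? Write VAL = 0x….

VAL = 0x89

0: ✓ CMP  NZCV=1000
1: · MOVHI
2: ✓ SUBVC  r2←0x60
3: ✓ CMP  NZCV=0011
4: ✓ MOVNE  r2←0x2e
5: · SUBMI
6: ✓ CMP  NZCV=0000
7: ✓ SUBGT  r0←0x55
8: ✓ ADDGT  r0←0xf6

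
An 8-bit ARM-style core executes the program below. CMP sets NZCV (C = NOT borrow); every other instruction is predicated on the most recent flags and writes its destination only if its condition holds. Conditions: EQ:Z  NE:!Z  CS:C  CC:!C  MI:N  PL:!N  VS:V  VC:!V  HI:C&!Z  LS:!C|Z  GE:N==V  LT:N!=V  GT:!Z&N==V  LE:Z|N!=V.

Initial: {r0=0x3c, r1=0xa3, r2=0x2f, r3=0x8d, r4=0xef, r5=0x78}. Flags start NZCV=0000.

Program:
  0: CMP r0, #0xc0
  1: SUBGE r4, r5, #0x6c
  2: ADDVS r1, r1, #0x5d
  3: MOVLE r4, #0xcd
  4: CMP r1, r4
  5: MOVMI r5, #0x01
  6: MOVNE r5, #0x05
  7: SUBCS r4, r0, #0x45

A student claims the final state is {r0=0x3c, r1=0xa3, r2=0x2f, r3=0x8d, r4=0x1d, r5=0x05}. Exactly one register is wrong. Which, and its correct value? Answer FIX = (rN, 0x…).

FIX = (r4, 0xf7)

0: ✓ CMP  NZCV=0000
1: ✓ SUBGE  r4←0x0c
2: · ADDVS
3: · MOVLE
4: ✓ CMP  NZCV=1010
5: ✓ MOVMI  r5←0x01
6: ✓ MOVNE  r5←0x05
7: ✓ SUBCS  r4←0xf7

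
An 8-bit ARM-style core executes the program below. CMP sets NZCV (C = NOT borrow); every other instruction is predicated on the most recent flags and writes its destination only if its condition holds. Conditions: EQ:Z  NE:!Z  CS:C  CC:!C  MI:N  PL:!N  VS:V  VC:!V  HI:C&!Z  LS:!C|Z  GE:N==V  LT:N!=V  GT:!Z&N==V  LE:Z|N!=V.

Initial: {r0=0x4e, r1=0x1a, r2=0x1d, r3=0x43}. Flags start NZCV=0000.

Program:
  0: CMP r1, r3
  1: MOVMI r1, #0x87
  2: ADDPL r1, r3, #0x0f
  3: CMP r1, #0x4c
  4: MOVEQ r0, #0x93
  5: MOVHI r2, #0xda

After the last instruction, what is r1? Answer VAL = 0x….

[0] flags=1000 → (cmp)
[1] flags=1000 MI?T → r1=0x87
[2] flags=1000 PL?F → skip
[3] flags=0011 → (cmp)
[4] flags=0011 EQ?F → skip
[5] flags=0011 HI?T → r2=0xda

VAL = 0x87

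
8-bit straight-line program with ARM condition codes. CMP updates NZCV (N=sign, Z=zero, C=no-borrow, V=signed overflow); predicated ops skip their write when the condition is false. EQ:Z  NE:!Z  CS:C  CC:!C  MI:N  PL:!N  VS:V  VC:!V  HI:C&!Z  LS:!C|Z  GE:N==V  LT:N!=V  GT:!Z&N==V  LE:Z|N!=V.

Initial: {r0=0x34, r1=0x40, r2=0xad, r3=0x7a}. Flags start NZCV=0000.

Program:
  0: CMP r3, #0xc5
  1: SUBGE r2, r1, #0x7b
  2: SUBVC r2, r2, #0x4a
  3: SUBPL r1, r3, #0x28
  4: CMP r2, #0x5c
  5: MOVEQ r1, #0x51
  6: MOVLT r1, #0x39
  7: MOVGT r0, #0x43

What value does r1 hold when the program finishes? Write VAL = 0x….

VAL = 0x39

[0] flags=1001 → (cmp)
[1] flags=1001 GE?T → r2=0xc5
[2] flags=1001 VC?F → skip
[3] flags=1001 PL?F → skip
[4] flags=0011 → (cmp)
[5] flags=0011 EQ?F → skip
[6] flags=0011 LT?T → r1=0x39
[7] flags=0011 GT?F → skip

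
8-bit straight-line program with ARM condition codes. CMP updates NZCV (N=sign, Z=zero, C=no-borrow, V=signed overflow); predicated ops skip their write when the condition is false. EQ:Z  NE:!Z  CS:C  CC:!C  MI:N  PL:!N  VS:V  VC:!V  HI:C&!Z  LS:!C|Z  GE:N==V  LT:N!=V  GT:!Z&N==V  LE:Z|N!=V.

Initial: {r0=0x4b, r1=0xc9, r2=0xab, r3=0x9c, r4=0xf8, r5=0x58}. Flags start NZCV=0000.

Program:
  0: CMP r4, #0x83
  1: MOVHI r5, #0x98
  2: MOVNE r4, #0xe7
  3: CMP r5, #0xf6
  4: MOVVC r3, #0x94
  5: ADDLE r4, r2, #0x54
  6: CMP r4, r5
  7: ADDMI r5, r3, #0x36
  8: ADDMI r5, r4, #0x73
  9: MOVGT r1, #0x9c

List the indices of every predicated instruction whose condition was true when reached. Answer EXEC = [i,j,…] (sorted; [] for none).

0: ✓ CMP  NZCV=0010
1: ✓ MOVHI  r5←0x98
2: ✓ MOVNE  r4←0xe7
3: ✓ CMP  NZCV=1000
4: ✓ MOVVC  r3←0x94
5: ✓ ADDLE  r4←0xff
6: ✓ CMP  NZCV=0010
7: · ADDMI
8: · ADDMI
9: ✓ MOVGT  r1←0x9c

EXEC = [1,2,4,5,9]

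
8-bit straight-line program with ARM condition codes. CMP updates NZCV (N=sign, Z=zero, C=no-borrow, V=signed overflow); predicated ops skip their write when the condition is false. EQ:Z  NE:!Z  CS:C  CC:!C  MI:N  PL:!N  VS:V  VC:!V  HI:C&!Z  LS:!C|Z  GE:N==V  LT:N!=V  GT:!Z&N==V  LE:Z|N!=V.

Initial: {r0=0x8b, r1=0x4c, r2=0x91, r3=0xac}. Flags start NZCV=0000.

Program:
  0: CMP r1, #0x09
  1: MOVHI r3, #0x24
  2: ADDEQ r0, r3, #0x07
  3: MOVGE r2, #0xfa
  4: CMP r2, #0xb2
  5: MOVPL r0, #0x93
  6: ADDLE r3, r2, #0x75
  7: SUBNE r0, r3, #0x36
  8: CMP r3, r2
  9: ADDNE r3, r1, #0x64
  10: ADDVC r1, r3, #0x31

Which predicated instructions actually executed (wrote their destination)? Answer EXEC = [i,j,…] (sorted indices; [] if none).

EXEC = [1,3,5,7,9,10]

[0] flags=0010 → (cmp)
[1] flags=0010 HI?T → r3=0x24
[2] flags=0010 EQ?F → skip
[3] flags=0010 GE?T → r2=0xfa
[4] flags=0010 → (cmp)
[5] flags=0010 PL?T → r0=0x93
[6] flags=0010 LE?F → skip
[7] flags=0010 NE?T → r0=0xee
[8] flags=0000 → (cmp)
[9] flags=0000 NE?T → r3=0xb0
[10] flags=0000 VC?T → r1=0xe1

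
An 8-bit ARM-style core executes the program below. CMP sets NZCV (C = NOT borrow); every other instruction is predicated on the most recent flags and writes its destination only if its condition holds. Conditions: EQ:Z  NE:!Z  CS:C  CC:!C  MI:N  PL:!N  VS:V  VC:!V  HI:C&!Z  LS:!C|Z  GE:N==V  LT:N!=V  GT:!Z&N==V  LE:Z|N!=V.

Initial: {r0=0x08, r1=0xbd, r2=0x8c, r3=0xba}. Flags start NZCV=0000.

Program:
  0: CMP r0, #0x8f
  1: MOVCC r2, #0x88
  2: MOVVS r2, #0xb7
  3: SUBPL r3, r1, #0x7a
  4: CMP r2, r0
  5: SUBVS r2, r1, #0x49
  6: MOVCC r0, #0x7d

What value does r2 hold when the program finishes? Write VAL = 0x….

[0] flags=0000 → (cmp)
[1] flags=0000 CC?T → r2=0x88
[2] flags=0000 VS?F → skip
[3] flags=0000 PL?T → r3=0x43
[4] flags=1010 → (cmp)
[5] flags=1010 VS?F → skip
[6] flags=1010 CC?F → skip

VAL = 0x88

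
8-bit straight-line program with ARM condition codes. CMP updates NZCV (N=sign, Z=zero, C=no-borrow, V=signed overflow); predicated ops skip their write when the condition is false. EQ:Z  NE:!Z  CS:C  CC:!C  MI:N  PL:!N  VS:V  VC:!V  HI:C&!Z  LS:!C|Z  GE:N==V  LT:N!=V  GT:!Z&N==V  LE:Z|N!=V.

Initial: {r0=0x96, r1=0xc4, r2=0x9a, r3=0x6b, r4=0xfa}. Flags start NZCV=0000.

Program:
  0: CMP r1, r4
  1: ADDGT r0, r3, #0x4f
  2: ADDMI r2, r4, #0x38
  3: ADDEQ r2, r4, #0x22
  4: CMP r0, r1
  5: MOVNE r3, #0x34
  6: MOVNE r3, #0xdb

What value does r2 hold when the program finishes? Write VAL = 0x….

VAL = 0x32

[0] flags=1000 → (cmp)
[1] flags=1000 GT?F → skip
[2] flags=1000 MI?T → r2=0x32
[3] flags=1000 EQ?F → skip
[4] flags=1000 → (cmp)
[5] flags=1000 NE?T → r3=0x34
[6] flags=1000 NE?T → r3=0xdb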